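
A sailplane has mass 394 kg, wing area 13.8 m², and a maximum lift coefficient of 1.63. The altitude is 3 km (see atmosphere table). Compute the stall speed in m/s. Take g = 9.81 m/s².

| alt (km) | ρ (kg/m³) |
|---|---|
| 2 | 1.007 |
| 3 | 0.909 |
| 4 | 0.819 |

V_stall = 19.4 m/s

At 3 km, from the table: ρ = 0.909 kg/m³.
At stall, lift equals weight: L = W = m·g = 394 × 9.81 = 3865 N.
From L = ½ρV²S·CL,max = W: V_stall = √(2W/(ρSCL,max)) = √(2·3865/(0.909·13.8·1.63))
V_stall = √378.1 = 19.4 m/s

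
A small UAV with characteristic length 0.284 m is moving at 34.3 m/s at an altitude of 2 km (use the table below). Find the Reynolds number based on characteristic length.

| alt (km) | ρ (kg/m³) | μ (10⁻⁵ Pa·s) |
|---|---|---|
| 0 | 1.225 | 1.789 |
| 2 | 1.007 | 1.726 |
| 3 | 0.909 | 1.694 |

Re = 5.68×10^5

At 2 km, from the table: ρ = 1.007 kg/m³, μ = 1.726×10⁻⁵ Pa·s.
Re = ρ·v·c/μ = 1.007 × 34.3 × 0.284 / (1.726×10⁻⁵) = 5.68×10^5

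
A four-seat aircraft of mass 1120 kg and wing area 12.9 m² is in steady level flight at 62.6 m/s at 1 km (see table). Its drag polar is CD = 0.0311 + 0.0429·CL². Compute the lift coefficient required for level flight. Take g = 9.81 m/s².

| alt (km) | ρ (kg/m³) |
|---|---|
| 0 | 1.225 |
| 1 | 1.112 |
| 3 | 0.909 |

At 1 km, from the table: ρ = 1.112 kg/m³.
Weight W = mg = 1120 × 9.81 = 10987 N; in level flight L = W.
Dynamic pressure q = 0.5 × 1.112 × 62.6² = 2179 Pa.
CL = 2W/(ρv²S) = 2×10987/(1.112×62.6²×12.9) = 0.3909.

CL = 0.391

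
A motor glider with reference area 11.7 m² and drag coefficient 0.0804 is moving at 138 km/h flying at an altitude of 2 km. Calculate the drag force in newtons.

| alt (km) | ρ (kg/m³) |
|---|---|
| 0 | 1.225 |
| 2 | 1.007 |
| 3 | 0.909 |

At 2 km, from the table: ρ = 1.007 kg/m³.
Convert speed: v = 138 km/h ÷ 3.6 = 38.33 m/s.
Dynamic pressure q = ½ρv² = ½ × 1.007 × 38.33² = 739.9 Pa.
D = q·S·CD = 739.9 × 11.7 × 0.0804 = 696 N

D = 696 N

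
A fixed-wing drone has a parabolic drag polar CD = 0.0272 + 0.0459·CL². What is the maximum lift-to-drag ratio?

(L/D)max = 14.2

For CD = CD0 + K·CL², (L/D)max occurs at CL* = √(CD0/K) and equals 1/(2√(K·CD0)).
(L/D)max = 1/(2√(0.0459 × 0.0272)) = 1/(2 × 0.03533) = 14.2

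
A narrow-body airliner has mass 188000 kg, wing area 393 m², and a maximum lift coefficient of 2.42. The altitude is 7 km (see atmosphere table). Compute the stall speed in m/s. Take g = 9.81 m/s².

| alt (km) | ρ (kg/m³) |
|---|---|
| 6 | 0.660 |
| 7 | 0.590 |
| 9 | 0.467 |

V_stall = 81.1 m/s

At 7 km, from the table: ρ = 0.590 kg/m³.
Stall occurs when L = W at CL,max. W = mg = 188000 × 9.81 = 1.844×10^6 N.
From L = ½ρV²S·CL,max = W: V_stall = √(2W/(ρSCL,max)) = √(2·1.844×10^6/(0.59·393·2.42))
V_stall = √6574 = 81.1 m/s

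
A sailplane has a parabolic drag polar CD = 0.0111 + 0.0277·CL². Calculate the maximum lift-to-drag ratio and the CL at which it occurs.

(L/D)max = 28.5, at CL = 0.633

For CD = CD0 + K·CL², (L/D)max occurs at CL* = √(CD0/K) and equals 1/(2√(K·CD0)).
(L/D)max = 1/(2√(0.0277 × 0.0111)) = 1/(2 × 0.01753) = 28.5
CL* = √(0.0111/0.0277) = 0.633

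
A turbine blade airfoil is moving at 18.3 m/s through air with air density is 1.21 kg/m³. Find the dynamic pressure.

q = ½ρv² = ½ × 1.21 × 18.3² = 203 Pa

q = 203 Pa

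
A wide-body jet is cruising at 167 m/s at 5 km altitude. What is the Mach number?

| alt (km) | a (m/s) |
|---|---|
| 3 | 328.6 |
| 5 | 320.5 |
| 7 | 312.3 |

At 5 km, from the table: a = 320.5 m/s.
M = v/a = 167 / 320.5 = 0.521

M = 0.521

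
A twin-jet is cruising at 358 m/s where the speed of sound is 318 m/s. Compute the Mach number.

M = v/a = 358 / 318 = 1.13

M = 1.13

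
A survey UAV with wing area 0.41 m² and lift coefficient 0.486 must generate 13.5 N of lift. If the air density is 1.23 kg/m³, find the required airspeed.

L = ½ρv²S·CL ⇒ v = √(2L/(ρ·S·CL))
v = √(2 × 13.5 / (1.23 × 0.41 × 0.486)) = √110.2 = 10.5 m/s

v = 10.5 m/s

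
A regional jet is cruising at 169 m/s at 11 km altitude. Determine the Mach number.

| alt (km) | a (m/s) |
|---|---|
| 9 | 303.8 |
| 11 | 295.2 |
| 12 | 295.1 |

M = 0.572

At 11 km, from the table: a = 295.2 m/s.
M = v/a = 169 / 295.2 = 0.572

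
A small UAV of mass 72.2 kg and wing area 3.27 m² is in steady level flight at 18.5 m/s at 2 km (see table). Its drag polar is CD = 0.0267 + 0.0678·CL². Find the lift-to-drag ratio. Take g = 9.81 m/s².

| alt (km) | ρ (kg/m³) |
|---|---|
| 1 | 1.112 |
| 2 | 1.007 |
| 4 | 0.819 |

L/D = 9.39

At 2 km, from the table: ρ = 1.007 kg/m³.
Weight W = mg = 72.2 × 9.81 = 708.28 N; in level flight L = W.
q = ½ρv² = ½ × 1.007 × 18.5² = 172.3 Pa.
CL = W/(q·S) = 708.28 / (172.3 × 3.27) = 1.257.
CD = 0.0267 + 0.0678 × 1.257² = 0.1338.
L/D = CL/CD = 1.257 / 0.1338 = 9.39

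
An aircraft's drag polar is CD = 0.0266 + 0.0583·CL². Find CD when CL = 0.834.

CD = 0.0266 + 0.0583 × 0.834² = 0.0266 + 0.04055 = 0.0672

CD = 0.0672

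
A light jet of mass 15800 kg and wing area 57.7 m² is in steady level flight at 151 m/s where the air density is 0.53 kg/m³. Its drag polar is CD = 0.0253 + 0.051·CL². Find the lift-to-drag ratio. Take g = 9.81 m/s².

L/D = 12.6

In steady level flight, lift balances weight: W = mg = 15800 × 9.81 = 1.55×10^5 N.
q = ½ρv² = ½ × 0.53 × 151² = 6042 Pa.
Required CL = L/(qS) = 1.55×10^5/(6042·57.7) = 0.4446.
CD = 0.0253 + 0.051 × 0.4446² = 0.03538.
L/D = CL/CD = 0.4446 / 0.03538 = 12.6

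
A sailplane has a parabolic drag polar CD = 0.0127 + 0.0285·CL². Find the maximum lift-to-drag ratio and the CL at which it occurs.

(L/D)max = 26.3, at CL = 0.668

For CD = CD0 + K·CL², (L/D)max occurs at CL* = √(CD0/K) and equals 1/(2√(K·CD0)).
(L/D)max = 1/(2√(0.0285 × 0.0127)) = 1/(2 × 0.01902) = 26.3
CL* = √(0.0127/0.0285) = 0.668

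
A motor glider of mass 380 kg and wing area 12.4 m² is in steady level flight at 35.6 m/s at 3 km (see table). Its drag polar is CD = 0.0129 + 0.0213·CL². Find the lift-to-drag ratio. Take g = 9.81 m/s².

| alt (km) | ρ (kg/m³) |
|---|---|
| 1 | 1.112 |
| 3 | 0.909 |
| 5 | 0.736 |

L/D = 27.9

At 3 km, from the table: ρ = 0.909 kg/m³.
Level flight ⇒ L = W = m·g = 380 × 9.81 = 3727.8 N.
Dynamic pressure q = 0.5 × 0.909 × 35.6² = 576 Pa.
Required CL = L/(qS) = 3727.8/(576·12.4) = 0.5219.
CD = 0.0129 + 0.0213 × 0.5219² = 0.0187.
L/D = CL/CD = 0.5219 / 0.0187 = 27.9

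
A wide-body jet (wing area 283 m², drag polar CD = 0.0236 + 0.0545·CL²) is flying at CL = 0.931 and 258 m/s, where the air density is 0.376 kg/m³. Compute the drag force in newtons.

D = 2.51×10^5 N

CD = 0.0236 + 0.0545 × 0.931² = 0.07084
D = ½ρv²S·CD = ½ × 0.376 × 258² × 283 × 0.07084 = 2.51×10^5 N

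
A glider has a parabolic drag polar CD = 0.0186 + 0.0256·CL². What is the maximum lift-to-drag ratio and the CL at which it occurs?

For CD = CD0 + K·CL², (L/D)max occurs at CL* = √(CD0/K) and equals 1/(2√(K·CD0)).
(L/D)max = 1/(2√(0.0256 × 0.0186)) = 1/(2 × 0.02182) = 22.9
CL* = √(0.0186/0.0256) = 0.852

(L/D)max = 22.9, at CL = 0.852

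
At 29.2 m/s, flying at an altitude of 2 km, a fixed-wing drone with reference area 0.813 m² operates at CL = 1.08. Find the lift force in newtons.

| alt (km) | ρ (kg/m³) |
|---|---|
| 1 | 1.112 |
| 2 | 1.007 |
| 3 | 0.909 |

At 2 km, from the table: ρ = 1.007 kg/m³.
Dynamic pressure q = ½ρv² = ½ × 1.007 × 29.2² = 429.3 Pa.
L = q·S·CL = 429.3 × 0.813 × 1.08 = 377 N

L = 377 N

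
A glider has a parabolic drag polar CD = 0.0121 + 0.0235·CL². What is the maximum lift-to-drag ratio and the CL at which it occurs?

(L/D)max = 29.7, at CL = 0.718

For CD = CD0 + K·CL², (L/D)max occurs at CL* = √(CD0/K) and equals 1/(2√(K·CD0)).
(L/D)max = 1/(2√(0.0235 × 0.0121)) = 1/(2 × 0.01686) = 29.7
CL* = √(0.0121/0.0235) = 0.718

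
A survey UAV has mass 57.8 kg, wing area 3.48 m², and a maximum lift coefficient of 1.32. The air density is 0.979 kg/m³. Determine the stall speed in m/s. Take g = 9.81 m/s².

V_stall = 15.9 m/s

Weight W = mg = 57.8 × 9.81 = 567 N.
V_stall = √(2W/(ρ·S·CL,max)) = √(2 × 567 / (0.979 × 3.48 × 1.32))
V_stall = √252.2 = 15.9 m/s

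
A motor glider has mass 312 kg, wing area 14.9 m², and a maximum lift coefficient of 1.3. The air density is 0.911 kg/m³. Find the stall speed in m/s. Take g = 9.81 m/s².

V_stall = 18.6 m/s

At stall, lift equals weight: L = W = m·g = 312 × 9.81 = 3061 N.
V_stall = √(2W/(ρ·S·CL,max)) = √(2 × 3061 / (0.911 × 14.9 × 1.3))
V_stall = √346.9 = 18.6 m/s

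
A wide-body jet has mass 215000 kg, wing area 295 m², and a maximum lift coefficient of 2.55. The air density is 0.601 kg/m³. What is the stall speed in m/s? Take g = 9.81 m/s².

Weight W = mg = 215000 × 9.81 = 2.109×10^6 N.
From L = ½ρV²S·CL,max = W: V_stall = √(2W/(ρSCL,max)) = √(2·2.109×10^6/(0.601·295·2.55))
V_stall = √9330 = 96.6 m/s

V_stall = 96.6 m/s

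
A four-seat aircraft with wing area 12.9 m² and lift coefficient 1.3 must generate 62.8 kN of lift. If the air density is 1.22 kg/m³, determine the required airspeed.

L = ½ρv²S·CL ⇒ v = √(2L/(ρ·S·CL))
v = √(2 × 62800 / (1.22 × 12.9 × 1.3)) = √6139 = 78.4 m/s

v = 78.4 m/s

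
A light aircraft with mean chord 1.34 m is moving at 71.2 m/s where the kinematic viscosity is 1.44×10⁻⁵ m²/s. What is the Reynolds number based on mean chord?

Re = 6.63×10^6

Re = v·c/ν = 71.2 × 1.34 / (1.44×10⁻⁵) = 6.63×10^6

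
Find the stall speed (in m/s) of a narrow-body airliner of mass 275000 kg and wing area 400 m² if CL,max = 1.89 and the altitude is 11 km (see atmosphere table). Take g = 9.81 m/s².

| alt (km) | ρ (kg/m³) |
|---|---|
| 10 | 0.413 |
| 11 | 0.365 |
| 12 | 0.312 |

V_stall = 140 m/s

At 11 km, from the table: ρ = 0.365 kg/m³.
At stall, lift equals weight: L = W = m·g = 275000 × 9.81 = 2.698×10^6 N.
V_stall = √(2W/(ρ·S·CL,max)) = √(2 × 2.698×10^6 / (0.365 × 400 × 1.89))
V_stall = √19550 = 140 m/s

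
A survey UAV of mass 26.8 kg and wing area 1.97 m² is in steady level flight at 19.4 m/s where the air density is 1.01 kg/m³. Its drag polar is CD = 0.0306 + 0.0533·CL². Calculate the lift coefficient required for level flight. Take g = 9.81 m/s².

CL = 0.702

In steady level flight, lift balances weight: W = mg = 26.8 × 9.81 = 262.91 N.
Dynamic pressure q = 0.5 × 1.01 × 19.4² = 190.1 Pa.
CL = 2W/(ρv²S) = 2×262.91/(1.01×19.4²×1.97) = 0.7022.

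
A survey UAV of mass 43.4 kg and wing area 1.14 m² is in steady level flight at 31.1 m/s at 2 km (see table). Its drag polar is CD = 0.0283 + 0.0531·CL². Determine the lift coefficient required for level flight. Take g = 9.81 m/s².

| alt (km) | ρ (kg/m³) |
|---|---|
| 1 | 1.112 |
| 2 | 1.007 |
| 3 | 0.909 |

At 2 km, from the table: ρ = 1.007 kg/m³.
Weight W = mg = 43.4 × 9.81 = 425.75 N; in level flight L = W.
q = ½ρv² = ½ × 1.007 × 31.1² = 487 Pa.
CL = 2W/(ρv²S) = 2×425.75/(1.007×31.1²×1.14) = 0.7669.

CL = 0.767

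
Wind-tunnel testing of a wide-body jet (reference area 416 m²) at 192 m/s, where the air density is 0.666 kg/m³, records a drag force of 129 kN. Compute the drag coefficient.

CD = 0.0253

From D = ½ρv²S·CD, rearranging gives CD = 2D/(ρv²S).
CD = 2 × 1.29×10^5 / (0.666 × 192² × 416) = 0.0253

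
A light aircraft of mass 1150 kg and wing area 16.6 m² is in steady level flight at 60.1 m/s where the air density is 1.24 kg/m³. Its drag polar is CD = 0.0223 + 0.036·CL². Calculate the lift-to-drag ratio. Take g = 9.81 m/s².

L/D = 11.8

Level flight ⇒ L = W = m·g = 1150 × 9.81 = 11282 N.
Dynamic pressure q = 0.5 × 1.24 × 60.1² = 2239 Pa.
CL = W/(q·S) = 11282 / (2239 × 16.6) = 0.3035.
CD = 0.0223 + 0.036 × 0.3035² = 0.02562.
L/D = CL/CD = 0.3035 / 0.02562 = 11.8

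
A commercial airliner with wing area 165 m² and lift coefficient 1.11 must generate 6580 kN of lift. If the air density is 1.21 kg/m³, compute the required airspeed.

v = 244 m/s

L = ½ρv²S·CL ⇒ v = √(2L/(ρ·S·CL))
v = √(2 × 6.58×10^6 / (1.21 × 165 × 1.11)) = √59380 = 244 m/s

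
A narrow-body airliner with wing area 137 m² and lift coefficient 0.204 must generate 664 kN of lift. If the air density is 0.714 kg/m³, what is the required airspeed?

L = ½ρv²S·CL ⇒ v = √(2L/(ρ·S·CL))
v = √(2 × 6.64×10^5 / (0.714 × 137 × 0.204)) = √66550 = 258 m/s

v = 258 m/s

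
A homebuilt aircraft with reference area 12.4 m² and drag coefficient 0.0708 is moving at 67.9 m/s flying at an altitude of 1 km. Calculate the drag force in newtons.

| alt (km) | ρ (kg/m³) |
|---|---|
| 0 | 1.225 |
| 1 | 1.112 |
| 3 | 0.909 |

D = 2250 N

At 1 km, from the table: ρ = 1.112 kg/m³.
D = ½ρv²S·CD = ½ × 1.112 × 67.9² × 12.4 × 0.0708 = 2250 N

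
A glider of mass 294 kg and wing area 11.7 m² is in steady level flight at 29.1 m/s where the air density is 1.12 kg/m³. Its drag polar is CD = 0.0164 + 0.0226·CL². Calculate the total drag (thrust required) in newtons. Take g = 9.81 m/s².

Weight W = mg = 294 × 9.81 = 2884.1 N; in level flight L = W.
q = ½ρv² = ½ × 1.12 × 29.1² = 474.2 Pa.
CL = W/(q·S) = 2884.1 / (474.2 × 11.7) = 0.5198.
CD = 0.0164 + 0.0226 × 0.5198² = 0.02251.
D = q·S·CD = 474.2 × 11.7 × 0.02251 = 124.9 N

D = 125 N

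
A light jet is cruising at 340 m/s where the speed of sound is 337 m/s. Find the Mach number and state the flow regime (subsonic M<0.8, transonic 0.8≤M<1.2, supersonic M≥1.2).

M = 1.01 (transonic)

M = v/a = 340 / 337 = 1.01
M = 1.01 → transonic.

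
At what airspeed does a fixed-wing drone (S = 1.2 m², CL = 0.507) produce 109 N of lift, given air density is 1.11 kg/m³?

L = ½ρv²S·CL ⇒ v = √(2L/(ρ·S·CL))
v = √(2 × 109 / (1.11 × 1.2 × 0.507)) = √322.8 = 18 m/s

v = 18 m/s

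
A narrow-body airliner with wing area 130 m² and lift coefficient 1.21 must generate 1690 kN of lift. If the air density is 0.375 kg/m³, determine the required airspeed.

L = ½ρv²S·CL ⇒ v = √(2L/(ρ·S·CL))
v = √(2 × 1.69×10^6 / (0.375 × 130 × 1.21)) = √57300 = 239 m/s

v = 239 m/s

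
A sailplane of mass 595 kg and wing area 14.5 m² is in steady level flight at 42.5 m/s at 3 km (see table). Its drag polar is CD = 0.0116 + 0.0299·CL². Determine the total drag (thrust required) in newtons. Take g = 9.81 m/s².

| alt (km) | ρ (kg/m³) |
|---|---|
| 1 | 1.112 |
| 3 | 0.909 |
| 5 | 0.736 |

At 3 km, from the table: ρ = 0.909 kg/m³.
In steady level flight, lift balances weight: W = mg = 595 × 9.81 = 5837 N.
q = ½ρv² = ½ × 0.909 × 42.5² = 820.9 Pa.
Required CL = L/(qS) = 5837/(820.9·14.5) = 0.4904.
CD = 0.0116 + 0.0299 × 0.4904² = 0.01879.
D = q·S·CD = 820.9 × 14.5 × 0.01879 = 223.7 N

D = 224 N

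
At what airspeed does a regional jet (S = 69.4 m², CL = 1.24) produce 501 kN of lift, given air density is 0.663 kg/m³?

v = 133 m/s

L = ½ρv²S·CL ⇒ v = √(2L/(ρ·S·CL))
v = √(2 × 5.01×10^5 / (0.663 × 69.4 × 1.24)) = √17560 = 133 m/s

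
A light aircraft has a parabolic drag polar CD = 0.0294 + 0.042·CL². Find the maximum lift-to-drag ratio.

For CD = CD0 + K·CL², (L/D)max occurs at CL* = √(CD0/K) and equals 1/(2√(K·CD0)).
(L/D)max = 1/(2√(0.042 × 0.0294)) = 1/(2 × 0.03514) = 14.2

(L/D)max = 14.2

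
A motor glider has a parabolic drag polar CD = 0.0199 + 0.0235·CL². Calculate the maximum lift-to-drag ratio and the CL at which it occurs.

(L/D)max = 23.1, at CL = 0.92

For CD = CD0 + K·CL², (L/D)max occurs at CL* = √(CD0/K) and equals 1/(2√(K·CD0)).
(L/D)max = 1/(2√(0.0235 × 0.0199)) = 1/(2 × 0.02163) = 23.1
CL* = √(0.0199/0.0235) = 0.92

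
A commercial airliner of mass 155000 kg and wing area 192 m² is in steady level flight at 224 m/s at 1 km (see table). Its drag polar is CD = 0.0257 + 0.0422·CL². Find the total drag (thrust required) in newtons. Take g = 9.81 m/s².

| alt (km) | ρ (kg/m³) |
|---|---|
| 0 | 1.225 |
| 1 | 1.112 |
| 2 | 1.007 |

D = 1.56×10^5 N

At 1 km, from the table: ρ = 1.112 kg/m³.
Level flight ⇒ L = W = m·g = 155000 × 9.81 = 1.5206×10^6 N.
q = ½ρv² = ½ × 1.112 × 224² = 27900 Pa.
CL = 2W/(ρv²S) = 2×1.5206×10^6/(1.112×224²×192) = 0.2839.
CD = 0.0257 + 0.0422 × 0.2839² = 0.0291.
D = q·S·CD = 27900 × 192 × 0.0291 = 1.559×10^5 N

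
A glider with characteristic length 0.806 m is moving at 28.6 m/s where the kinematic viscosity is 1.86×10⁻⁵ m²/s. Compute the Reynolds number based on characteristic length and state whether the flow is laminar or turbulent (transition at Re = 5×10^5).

Re = v·c/ν = 28.6 × 0.806 / (1.86×10⁻⁵) = 1.24×10^6
Since 1.24×10^6 > 5×10^5, the flow is turbulent.

Re = 1.24×10^6 (turbulent)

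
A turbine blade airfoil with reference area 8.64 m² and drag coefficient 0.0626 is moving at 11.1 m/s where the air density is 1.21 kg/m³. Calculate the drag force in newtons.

Dynamic pressure q = ½ρv² = ½ × 1.21 × 11.1² = 74.54 Pa.
D = q·S·CD = 74.54 × 8.64 × 0.0626 = 40.3 N

D = 40.3 N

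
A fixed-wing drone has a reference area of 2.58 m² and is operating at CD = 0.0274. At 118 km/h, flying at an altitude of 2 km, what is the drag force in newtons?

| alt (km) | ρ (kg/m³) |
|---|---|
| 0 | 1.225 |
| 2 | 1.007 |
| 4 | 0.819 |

D = 38.2 N

At 2 km, from the table: ρ = 1.007 kg/m³.
Convert speed: v = 118 km/h ÷ 3.6 = 32.78 m/s.
D = ½ρv²S·CD = ½ × 1.007 × 32.78² × 2.58 × 0.0274 = 38.2 N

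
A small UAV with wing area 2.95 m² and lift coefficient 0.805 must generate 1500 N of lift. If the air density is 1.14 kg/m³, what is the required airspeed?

v = 33.3 m/s

L = ½ρv²S·CL ⇒ v = √(2L/(ρ·S·CL))
v = √(2 × 1500 / (1.14 × 2.95 × 0.805)) = √1108 = 33.3 m/s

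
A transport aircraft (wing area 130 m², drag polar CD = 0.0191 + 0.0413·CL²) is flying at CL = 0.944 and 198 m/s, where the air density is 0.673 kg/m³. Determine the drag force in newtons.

D = 95900 N

CD = 0.0191 + 0.0413 × 0.944² = 0.0559
D = ½ρv²S·CD = ½ × 0.673 × 198² × 130 × 0.0559 = 95900 N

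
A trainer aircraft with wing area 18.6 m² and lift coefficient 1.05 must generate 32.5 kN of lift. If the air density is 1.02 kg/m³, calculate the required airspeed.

v = 57.1 m/s

L = ½ρv²S·CL ⇒ v = √(2L/(ρ·S·CL))
v = √(2 × 32500 / (1.02 × 18.6 × 1.05)) = √3263 = 57.1 m/s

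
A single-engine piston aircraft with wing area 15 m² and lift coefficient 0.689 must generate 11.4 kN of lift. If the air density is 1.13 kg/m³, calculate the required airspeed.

L = ½ρv²S·CL ⇒ v = √(2L/(ρ·S·CL))
v = √(2 × 11400 / (1.13 × 15 × 0.689)) = √1952 = 44.2 m/s

v = 44.2 m/s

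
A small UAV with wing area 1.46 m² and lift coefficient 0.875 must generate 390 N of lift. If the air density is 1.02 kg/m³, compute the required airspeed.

L = ½ρv²S·CL ⇒ v = √(2L/(ρ·S·CL))
v = √(2 × 390 / (1.02 × 1.46 × 0.875)) = √598.6 = 24.5 m/s

v = 24.5 m/s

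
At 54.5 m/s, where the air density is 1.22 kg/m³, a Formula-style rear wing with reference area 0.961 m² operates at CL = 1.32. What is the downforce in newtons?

L = ½ρv²S·CL = ½ × 1.22 × 54.5² × 0.961 × 1.32 = 2300 N

L = 2300 N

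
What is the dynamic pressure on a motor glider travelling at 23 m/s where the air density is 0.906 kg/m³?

q = 240 Pa

q = ½ρv² = ½ × 0.906 × 23² = 240 Pa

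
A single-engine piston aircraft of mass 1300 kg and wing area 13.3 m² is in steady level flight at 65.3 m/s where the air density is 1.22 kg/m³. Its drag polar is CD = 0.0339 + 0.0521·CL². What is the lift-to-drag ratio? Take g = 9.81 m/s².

L/D = 9

In steady level flight, lift balances weight: W = mg = 1300 × 9.81 = 12753 N.
q = ½ρv² = ½ × 1.22 × 65.3² = 2601 Pa.
CL = 2W/(ρv²S) = 2×12753/(1.22×65.3²×13.3) = 0.3686.
CD = 0.0339 + 0.0521 × 0.3686² = 0.04098.
L/D = CL/CD = 0.3686 / 0.04098 = 9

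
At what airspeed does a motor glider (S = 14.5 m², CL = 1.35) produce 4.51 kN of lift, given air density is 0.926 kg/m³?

L = ½ρv²S·CL ⇒ v = √(2L/(ρ·S·CL))
v = √(2 × 4510 / (0.926 × 14.5 × 1.35)) = √497.6 = 22.3 m/s

v = 22.3 m/s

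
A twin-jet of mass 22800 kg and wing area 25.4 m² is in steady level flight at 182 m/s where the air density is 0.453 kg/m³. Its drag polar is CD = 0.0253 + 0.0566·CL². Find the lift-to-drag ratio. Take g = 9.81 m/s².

L/D = 11.4

Level flight ⇒ L = W = m·g = 22800 × 9.81 = 2.2367×10^5 N.
Dynamic pressure q = 0.5 × 0.453 × 182² = 7503 Pa.
Required CL = L/(qS) = 2.2367×10^5/(7503·25.4) = 1.174.
CD = 0.0253 + 0.0566 × 1.174² = 0.1033.
L/D = CL/CD = 1.174 / 0.1033 = 11.4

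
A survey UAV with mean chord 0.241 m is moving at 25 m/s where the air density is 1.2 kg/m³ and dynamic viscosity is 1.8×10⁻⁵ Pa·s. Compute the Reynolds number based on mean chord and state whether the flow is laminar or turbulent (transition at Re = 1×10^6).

Re = ρ·v·c/μ = 1.2 × 25 × 0.241 / (1.8×10⁻⁵) = 4.02×10^5
Since 4.02×10^5 < 1×10^6, the flow is laminar.

Re = 4.02×10^5 (laminar)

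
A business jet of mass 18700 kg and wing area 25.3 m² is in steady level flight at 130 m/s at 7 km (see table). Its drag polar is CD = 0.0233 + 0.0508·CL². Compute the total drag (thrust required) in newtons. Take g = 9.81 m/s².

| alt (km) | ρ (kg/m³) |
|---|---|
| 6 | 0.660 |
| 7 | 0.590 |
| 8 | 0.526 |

At 7 km, from the table: ρ = 0.590 kg/m³.
In steady level flight, lift balances weight: W = mg = 18700 × 9.81 = 1.8345×10^5 N.
Dynamic pressure q = 0.5 × 0.59 × 130² = 4986 Pa.
CL = W/(q·S) = 1.8345×10^5 / (4986 × 25.3) = 1.454.
CD = 0.0233 + 0.0508 × 1.454² = 0.1308.
D = q·S·CD = 4986 × 25.3 × 0.1308 = 16490 N

D = 16500 N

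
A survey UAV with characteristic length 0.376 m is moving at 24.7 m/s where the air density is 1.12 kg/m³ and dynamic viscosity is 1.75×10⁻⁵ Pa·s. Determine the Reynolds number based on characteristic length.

Re = ρ·v·c/μ = 1.12 × 24.7 × 0.376 / (1.75×10⁻⁵) = 5.94×10^5

Re = 5.94×10^5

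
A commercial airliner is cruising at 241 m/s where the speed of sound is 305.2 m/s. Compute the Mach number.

M = v/a = 241 / 305.2 = 0.79

M = 0.79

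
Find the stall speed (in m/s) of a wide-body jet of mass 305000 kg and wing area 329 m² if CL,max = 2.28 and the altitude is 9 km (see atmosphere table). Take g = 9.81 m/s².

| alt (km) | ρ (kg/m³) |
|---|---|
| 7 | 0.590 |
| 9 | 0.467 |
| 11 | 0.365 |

At 9 km, from the table: ρ = 0.467 kg/m³.
At stall, lift equals weight: L = W = m·g = 305000 × 9.81 = 2.992×10^6 N.
From L = ½ρV²S·CL,max = W: V_stall = √(2W/(ρSCL,max)) = √(2·2.992×10^6/(0.467·329·2.28))
V_stall = √17080 = 131 m/s

V_stall = 131 m/s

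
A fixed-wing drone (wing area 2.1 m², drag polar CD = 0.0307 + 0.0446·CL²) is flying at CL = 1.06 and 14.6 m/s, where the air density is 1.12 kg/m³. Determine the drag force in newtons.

D = 20.3 N

CD = 0.0307 + 0.0446 × 1.06² = 0.08081
D = ½ρv²S·CD = ½ × 1.12 × 14.6² × 2.1 × 0.08081 = 20.3 N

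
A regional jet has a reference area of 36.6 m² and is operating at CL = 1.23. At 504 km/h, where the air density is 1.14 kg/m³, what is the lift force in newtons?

L = 5.03×10^5 N

Convert speed: v = 504 km/h ÷ 3.6 = 140 m/s.
L = ½ρv²S·CL = ½ × 1.14 × 140² × 36.6 × 1.23 = 5.03×10^5 N ≈ 503 kN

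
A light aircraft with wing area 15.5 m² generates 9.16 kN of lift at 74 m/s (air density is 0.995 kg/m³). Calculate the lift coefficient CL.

CL = 0.217

From L = ½ρv²S·CL, rearranging gives CL = 2L/(ρv²S).
CL = 2 × 9160 / (0.995 × 74² × 15.5) = 0.217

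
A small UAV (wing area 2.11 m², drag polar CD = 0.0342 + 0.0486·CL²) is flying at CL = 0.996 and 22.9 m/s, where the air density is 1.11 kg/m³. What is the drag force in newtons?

D = 50.6 N

CD = 0.0342 + 0.0486 × 0.996² = 0.08241
D = ½ρv²S·CD = ½ × 1.11 × 22.9² × 2.11 × 0.08241 = 50.6 N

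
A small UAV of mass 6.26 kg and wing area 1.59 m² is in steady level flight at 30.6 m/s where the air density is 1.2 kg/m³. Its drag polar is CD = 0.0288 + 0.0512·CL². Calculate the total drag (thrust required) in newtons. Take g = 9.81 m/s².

Weight W = mg = 6.26 × 9.81 = 61.411 N; in level flight L = W.
Dynamic pressure q = 0.5 × 1.2 × 30.6² = 561.8 Pa.
CL = W/(q·S) = 61.411 / (561.8 × 1.59) = 0.06875.
CD = 0.0288 + 0.0512 × 0.06875² = 0.02904.
D = q·S·CD = 561.8 × 1.59 × 0.02904 = 25.94 N

D = 25.9 N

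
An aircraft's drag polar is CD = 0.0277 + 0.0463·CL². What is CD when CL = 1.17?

CD = 0.0911

CD = 0.0277 + 0.0463 × 1.17² = 0.0277 + 0.06338 = 0.0911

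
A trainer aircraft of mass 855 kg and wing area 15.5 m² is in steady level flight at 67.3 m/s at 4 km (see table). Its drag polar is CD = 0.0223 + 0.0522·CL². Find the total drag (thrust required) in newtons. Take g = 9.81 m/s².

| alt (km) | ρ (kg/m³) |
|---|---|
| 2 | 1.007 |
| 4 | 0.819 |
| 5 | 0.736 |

D = 769 N

At 4 km, from the table: ρ = 0.819 kg/m³.
Level flight ⇒ L = W = m·g = 855 × 9.81 = 8387.6 N.
q = ½ρv² = ½ × 0.819 × 67.3² = 1855 Pa.
CL = 2W/(ρv²S) = 2×8387.6/(0.819×67.3²×15.5) = 0.2918.
CD = 0.0223 + 0.0522 × 0.2918² = 0.02674.
D = q·S·CD = 1855 × 15.5 × 0.02674 = 768.8 N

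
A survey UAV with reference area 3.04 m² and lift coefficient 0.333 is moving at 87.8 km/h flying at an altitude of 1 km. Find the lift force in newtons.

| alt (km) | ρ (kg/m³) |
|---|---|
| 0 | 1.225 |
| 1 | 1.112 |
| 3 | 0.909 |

L = 335 N

At 1 km, from the table: ρ = 1.112 kg/m³.
Convert speed: v = 87.8 km/h ÷ 3.6 = 24.39 m/s.
Dynamic pressure q = ½ρv² = ½ × 1.112 × 24.39² = 330.7 Pa.
L = q·S·CL = 330.7 × 3.04 × 0.333 = 335 N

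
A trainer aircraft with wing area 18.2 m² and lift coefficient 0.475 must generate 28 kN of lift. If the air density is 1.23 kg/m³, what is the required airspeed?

v = 72.6 m/s

L = ½ρv²S·CL ⇒ v = √(2L/(ρ·S·CL))
v = √(2 × 28000 / (1.23 × 18.2 × 0.475)) = √5266 = 72.6 m/s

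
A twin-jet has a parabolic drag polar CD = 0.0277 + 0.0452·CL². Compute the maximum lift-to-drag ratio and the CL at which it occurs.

(L/D)max = 14.1, at CL = 0.783

For CD = CD0 + K·CL², (L/D)max occurs at CL* = √(CD0/K) and equals 1/(2√(K·CD0)).
(L/D)max = 1/(2√(0.0452 × 0.0277)) = 1/(2 × 0.03538) = 14.1
CL* = √(0.0277/0.0452) = 0.783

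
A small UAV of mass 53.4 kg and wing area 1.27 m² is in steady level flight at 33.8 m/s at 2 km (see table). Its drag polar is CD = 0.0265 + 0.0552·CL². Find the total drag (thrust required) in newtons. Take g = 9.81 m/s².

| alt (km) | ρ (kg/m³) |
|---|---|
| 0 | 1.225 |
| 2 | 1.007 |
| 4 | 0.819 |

D = 40.1 N

At 2 km, from the table: ρ = 1.007 kg/m³.
In steady level flight, lift balances weight: W = mg = 53.4 × 9.81 = 523.85 N.
q = ½ρv² = ½ × 1.007 × 33.8² = 575.2 Pa.
CL = 2W/(ρv²S) = 2×523.85/(1.007×33.8²×1.27) = 0.7171.
CD = 0.0265 + 0.0552 × 0.7171² = 0.05488.
D = q·S·CD = 575.2 × 1.27 × 0.05488 = 40.09 N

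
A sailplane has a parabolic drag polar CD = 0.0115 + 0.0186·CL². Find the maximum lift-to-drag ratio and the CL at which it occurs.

For CD = CD0 + K·CL², (L/D)max occurs at CL* = √(CD0/K) and equals 1/(2√(K·CD0)).
(L/D)max = 1/(2√(0.0186 × 0.0115)) = 1/(2 × 0.01463) = 34.2
CL* = √(0.0115/0.0186) = 0.786

(L/D)max = 34.2, at CL = 0.786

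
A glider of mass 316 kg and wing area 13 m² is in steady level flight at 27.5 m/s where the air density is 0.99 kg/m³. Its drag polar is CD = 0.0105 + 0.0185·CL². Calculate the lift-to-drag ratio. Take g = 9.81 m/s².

L/D = 35.4

Level flight ⇒ L = W = m·g = 316 × 9.81 = 3100 N.
q = ½ρv² = ½ × 0.99 × 27.5² = 374.3 Pa.
CL = 2W/(ρv²S) = 2×3100/(0.99×27.5²×13) = 0.637.
CD = 0.0105 + 0.0185 × 0.637² = 0.01801.
L/D = CL/CD = 0.637 / 0.01801 = 35.4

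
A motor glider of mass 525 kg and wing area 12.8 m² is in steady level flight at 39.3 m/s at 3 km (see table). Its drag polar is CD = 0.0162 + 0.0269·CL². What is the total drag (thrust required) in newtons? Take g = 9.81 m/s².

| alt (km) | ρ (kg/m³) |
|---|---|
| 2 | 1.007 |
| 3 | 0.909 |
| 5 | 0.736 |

At 3 km, from the table: ρ = 0.909 kg/m³.
Level flight ⇒ L = W = m·g = 525 × 9.81 = 5150.2 N.
Dynamic pressure q = 0.5 × 0.909 × 39.3² = 702 Pa.
Required CL = L/(qS) = 5150.2/(702·12.8) = 0.5732.
CD = 0.0162 + 0.0269 × 0.5732² = 0.02504.
D = q·S·CD = 702 × 12.8 × 0.02504 = 225 N

D = 225 N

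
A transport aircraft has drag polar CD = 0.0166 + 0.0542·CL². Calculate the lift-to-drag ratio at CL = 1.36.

CD = 0.0166 + 0.0542 × 1.36² = 0.1168
L/D = CL/CD = 1.36 / 0.1168 = 11.6

L/D = 11.6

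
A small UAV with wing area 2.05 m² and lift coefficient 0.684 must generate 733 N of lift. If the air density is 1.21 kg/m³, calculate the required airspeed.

v = 29.4 m/s

L = ½ρv²S·CL ⇒ v = √(2L/(ρ·S·CL))
v = √(2 × 733 / (1.21 × 2.05 × 0.684)) = √864 = 29.4 m/s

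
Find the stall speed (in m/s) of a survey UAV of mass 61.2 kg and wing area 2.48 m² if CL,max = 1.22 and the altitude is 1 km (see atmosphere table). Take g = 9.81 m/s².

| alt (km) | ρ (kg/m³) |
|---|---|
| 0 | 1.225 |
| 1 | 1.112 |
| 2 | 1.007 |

V_stall = 18.9 m/s

At 1 km, from the table: ρ = 1.112 kg/m³.
At stall, lift equals weight: L = W = m·g = 61.2 × 9.81 = 600.4 N.
V_stall = √(2W/(ρ·S·CL,max)) = √(2 × 600.4 / (1.112 × 2.48 × 1.22))
V_stall = √356.9 = 18.9 m/s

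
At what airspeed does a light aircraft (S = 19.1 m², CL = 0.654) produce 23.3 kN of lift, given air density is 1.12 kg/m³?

L = ½ρv²S·CL ⇒ v = √(2L/(ρ·S·CL))
v = √(2 × 23300 / (1.12 × 19.1 × 0.654)) = √3331 = 57.7 m/s

v = 57.7 m/s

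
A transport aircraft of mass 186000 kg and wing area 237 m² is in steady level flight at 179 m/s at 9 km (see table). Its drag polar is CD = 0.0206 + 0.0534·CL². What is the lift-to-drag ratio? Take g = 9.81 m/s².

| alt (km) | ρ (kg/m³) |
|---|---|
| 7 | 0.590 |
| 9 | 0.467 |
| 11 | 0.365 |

L/D = 13.3

At 9 km, from the table: ρ = 0.467 kg/m³.
Weight W = mg = 186000 × 9.81 = 1.8247×10^6 N; in level flight L = W.
q = ½ρv² = ½ × 0.467 × 179² = 7482 Pa.
CL = W/(q·S) = 1.8247×10^6 / (7482 × 237) = 1.029.
CD = 0.0206 + 0.0534 × 1.029² = 0.07715.
L/D = CL/CD = 1.029 / 0.07715 = 13.3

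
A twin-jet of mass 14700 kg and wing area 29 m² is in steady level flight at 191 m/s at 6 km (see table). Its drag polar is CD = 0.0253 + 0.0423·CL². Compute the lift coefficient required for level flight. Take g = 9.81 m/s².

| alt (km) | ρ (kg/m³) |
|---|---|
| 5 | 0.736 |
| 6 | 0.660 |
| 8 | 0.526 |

CL = 0.413

At 6 km, from the table: ρ = 0.660 kg/m³.
In steady level flight, lift balances weight: W = mg = 14700 × 9.81 = 1.4421×10^5 N.
q = ½ρv² = ½ × 0.66 × 191² = 12040 Pa.
Required CL = L/(qS) = 1.4421×10^5/(12040·29) = 0.4131.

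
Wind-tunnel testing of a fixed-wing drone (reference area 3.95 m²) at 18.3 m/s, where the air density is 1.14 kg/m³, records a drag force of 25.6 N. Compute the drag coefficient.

CD = 0.034

From D = ½ρv²S·CD, rearranging gives CD = 2D/(ρv²S).
CD = 2 × 25.6 / (1.14 × 18.3² × 3.95) = 0.034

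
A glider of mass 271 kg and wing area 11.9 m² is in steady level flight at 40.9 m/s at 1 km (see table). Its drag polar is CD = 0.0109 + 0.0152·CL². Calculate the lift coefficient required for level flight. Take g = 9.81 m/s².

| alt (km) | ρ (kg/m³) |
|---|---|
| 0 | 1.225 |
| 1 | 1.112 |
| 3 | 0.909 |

At 1 km, from the table: ρ = 1.112 kg/m³.
Weight W = mg = 271 × 9.81 = 2658.5 N; in level flight L = W.
Dynamic pressure q = 0.5 × 1.112 × 40.9² = 930.1 Pa.
Required CL = L/(qS) = 2658.5/(930.1·11.9) = 0.2402.

CL = 0.24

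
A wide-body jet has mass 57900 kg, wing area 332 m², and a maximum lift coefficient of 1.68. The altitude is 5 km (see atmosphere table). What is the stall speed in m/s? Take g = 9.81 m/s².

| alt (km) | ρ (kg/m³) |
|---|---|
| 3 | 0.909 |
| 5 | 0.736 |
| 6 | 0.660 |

V_stall = 52.6 m/s

At 5 km, from the table: ρ = 0.736 kg/m³.
Weight W = mg = 57900 × 9.81 = 5.68×10^5 N.
From L = ½ρV²S·CL,max = W: V_stall = √(2W/(ρSCL,max)) = √(2·5.68×10^5/(0.736·332·1.68))
V_stall = √2767 = 52.6 m/s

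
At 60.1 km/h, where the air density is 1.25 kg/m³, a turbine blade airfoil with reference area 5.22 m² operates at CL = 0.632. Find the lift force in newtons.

Convert speed: v = 60.1 km/h ÷ 3.6 = 16.69 m/s.
Dynamic pressure q = ½ρv² = ½ × 1.25 × 16.69² = 174.2 Pa.
L = q·S·CL = 174.2 × 5.22 × 0.632 = 575 N

L = 575 N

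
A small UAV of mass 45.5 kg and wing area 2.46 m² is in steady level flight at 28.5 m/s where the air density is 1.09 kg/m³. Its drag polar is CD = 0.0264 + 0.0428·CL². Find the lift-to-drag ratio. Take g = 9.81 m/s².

Weight W = mg = 45.5 × 9.81 = 446.36 N; in level flight L = W.
Dynamic pressure q = 0.5 × 1.09 × 28.5² = 442.7 Pa.
Required CL = L/(qS) = 446.36/(442.7·2.46) = 0.4099.
CD = 0.0264 + 0.0428 × 0.4099² = 0.03359.
L/D = CL/CD = 0.4099 / 0.03359 = 12.2

L/D = 12.2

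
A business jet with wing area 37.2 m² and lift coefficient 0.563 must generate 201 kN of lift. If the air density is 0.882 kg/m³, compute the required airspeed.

v = 148 m/s

L = ½ρv²S·CL ⇒ v = √(2L/(ρ·S·CL))
v = √(2 × 2.01×10^5 / (0.882 × 37.2 × 0.563)) = √21760 = 148 m/s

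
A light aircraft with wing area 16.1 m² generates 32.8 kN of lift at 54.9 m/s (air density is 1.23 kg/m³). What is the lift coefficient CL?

CL = 1.1

From L = ½ρv²S·CL, rearranging gives CL = 2L/(ρv²S).
CL = 2 × 32800 / (1.23 × 54.9² × 16.1) = 1.1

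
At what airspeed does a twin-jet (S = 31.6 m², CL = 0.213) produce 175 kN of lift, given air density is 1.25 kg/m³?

v = 204 m/s

L = ½ρv²S·CL ⇒ v = √(2L/(ρ·S·CL))
v = √(2 × 1.75×10^5 / (1.25 × 31.6 × 0.213)) = √41600 = 204 m/s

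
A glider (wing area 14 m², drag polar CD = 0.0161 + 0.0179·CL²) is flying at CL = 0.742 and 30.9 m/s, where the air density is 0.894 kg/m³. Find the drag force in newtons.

CD = 0.0161 + 0.0179 × 0.742² = 0.02596
D = ½ρv²S·CD = ½ × 0.894 × 30.9² × 14 × 0.02596 = 155 N

D = 155 N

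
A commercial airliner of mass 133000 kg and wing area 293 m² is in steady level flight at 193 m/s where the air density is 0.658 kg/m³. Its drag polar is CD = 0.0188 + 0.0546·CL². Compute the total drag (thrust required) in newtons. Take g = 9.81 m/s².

D = 93400 N

Level flight ⇒ L = W = m·g = 133000 × 9.81 = 1.3047×10^6 N.
q = ½ρv² = ½ × 0.658 × 193² = 12250 Pa.
Required CL = L/(qS) = 1.3047×10^6/(12250·293) = 0.3634.
CD = 0.0188 + 0.0546 × 0.3634² = 0.02601.
D = q·S·CD = 12250 × 293 × 0.02601 = 93390 N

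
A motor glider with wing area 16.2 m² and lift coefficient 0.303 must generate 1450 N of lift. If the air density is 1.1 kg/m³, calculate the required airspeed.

L = ½ρv²S·CL ⇒ v = √(2L/(ρ·S·CL))
v = √(2 × 1450 / (1.1 × 16.2 × 0.303)) = √537.1 = 23.2 m/s

v = 23.2 m/s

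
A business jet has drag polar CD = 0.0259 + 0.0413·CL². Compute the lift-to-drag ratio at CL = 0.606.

L/D = 14.8

CD = 0.0259 + 0.0413 × 0.606² = 0.04107
L/D = CL/CD = 0.606 / 0.04107 = 14.8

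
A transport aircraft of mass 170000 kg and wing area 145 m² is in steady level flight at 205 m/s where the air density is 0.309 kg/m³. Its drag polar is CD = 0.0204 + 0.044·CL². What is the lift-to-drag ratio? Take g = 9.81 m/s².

L/D = 11.2

In steady level flight, lift balances weight: W = mg = 170000 × 9.81 = 1.6677×10^6 N.
Dynamic pressure q = 0.5 × 0.309 × 205² = 6493 Pa.
CL = 2W/(ρv²S) = 2×1.6677×10^6/(0.309×205²×145) = 1.771.
CD = 0.0204 + 0.044 × 1.771² = 0.1585.
L/D = CL/CD = 1.771 / 0.1585 = 11.2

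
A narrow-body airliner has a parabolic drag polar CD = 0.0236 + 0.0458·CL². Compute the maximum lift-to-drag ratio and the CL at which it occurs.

For CD = CD0 + K·CL², (L/D)max occurs at CL* = √(CD0/K) and equals 1/(2√(K·CD0)).
(L/D)max = 1/(2√(0.0458 × 0.0236)) = 1/(2 × 0.03288) = 15.2
CL* = √(0.0236/0.0458) = 0.718

(L/D)max = 15.2, at CL = 0.718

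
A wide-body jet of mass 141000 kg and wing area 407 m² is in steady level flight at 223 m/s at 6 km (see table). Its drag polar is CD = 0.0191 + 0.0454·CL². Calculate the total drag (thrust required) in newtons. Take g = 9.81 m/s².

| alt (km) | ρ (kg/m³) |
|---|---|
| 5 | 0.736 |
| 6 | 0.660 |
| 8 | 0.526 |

D = 1.41×10^5 N

At 6 km, from the table: ρ = 0.660 kg/m³.
Weight W = mg = 141000 × 9.81 = 1.3832×10^6 N; in level flight L = W.
Dynamic pressure q = 0.5 × 0.66 × 223² = 16410 Pa.
CL = W/(q·S) = 1.3832×10^6 / (16410 × 407) = 0.2071.
CD = 0.0191 + 0.0454 × 0.2071² = 0.02105.
D = q·S·CD = 16410 × 407 × 0.02105 = 1.406×10^5 N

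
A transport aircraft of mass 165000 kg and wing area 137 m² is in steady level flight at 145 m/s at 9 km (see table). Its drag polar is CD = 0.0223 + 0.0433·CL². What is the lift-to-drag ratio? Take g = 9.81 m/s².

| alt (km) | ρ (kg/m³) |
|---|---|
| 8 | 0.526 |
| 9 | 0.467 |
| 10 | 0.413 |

At 9 km, from the table: ρ = 0.467 kg/m³.
Level flight ⇒ L = W = m·g = 165000 × 9.81 = 1.6186×10^6 N.
Dynamic pressure q = 0.5 × 0.467 × 145² = 4909 Pa.
CL = W/(q·S) = 1.6186×10^6 / (4909 × 137) = 2.407.
CD = 0.0223 + 0.0433 × 2.407² = 0.2731.
L/D = CL/CD = 2.407 / 0.2731 = 8.81

L/D = 8.81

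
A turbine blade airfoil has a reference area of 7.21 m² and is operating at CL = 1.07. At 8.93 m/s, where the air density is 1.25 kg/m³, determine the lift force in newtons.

L = ½ρv²S·CL = ½ × 1.25 × 8.93² × 7.21 × 1.07 = 385 N

L = 385 N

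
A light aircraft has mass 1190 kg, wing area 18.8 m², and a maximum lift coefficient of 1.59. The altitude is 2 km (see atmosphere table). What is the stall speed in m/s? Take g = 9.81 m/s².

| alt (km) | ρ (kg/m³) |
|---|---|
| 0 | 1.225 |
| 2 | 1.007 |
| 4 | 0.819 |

At 2 km, from the table: ρ = 1.007 kg/m³.
Weight W = mg = 1190 × 9.81 = 11670 N.
From L = ½ρV²S·CL,max = W: V_stall = √(2W/(ρSCL,max)) = √(2·11670/(1.007·18.8·1.59))
V_stall = √775.6 = 27.9 m/s

V_stall = 27.9 m/s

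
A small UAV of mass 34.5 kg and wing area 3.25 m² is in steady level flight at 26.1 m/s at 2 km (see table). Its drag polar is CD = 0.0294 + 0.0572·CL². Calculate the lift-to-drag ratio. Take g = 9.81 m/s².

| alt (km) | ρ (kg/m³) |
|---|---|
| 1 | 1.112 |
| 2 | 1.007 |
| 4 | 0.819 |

At 2 km, from the table: ρ = 1.007 kg/m³.
Weight W = mg = 34.5 × 9.81 = 338.44 N; in level flight L = W.
q = ½ρv² = ½ × 1.007 × 26.1² = 343 Pa.
Required CL = L/(qS) = 338.44/(343·3.25) = 0.3036.
CD = 0.0294 + 0.0572 × 0.3036² = 0.03467.
L/D = CL/CD = 0.3036 / 0.03467 = 8.76

L/D = 8.76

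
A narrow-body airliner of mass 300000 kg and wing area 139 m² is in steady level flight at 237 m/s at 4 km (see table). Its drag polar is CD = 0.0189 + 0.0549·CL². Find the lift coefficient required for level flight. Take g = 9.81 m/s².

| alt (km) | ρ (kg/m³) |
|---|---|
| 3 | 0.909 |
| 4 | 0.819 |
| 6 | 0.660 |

At 4 km, from the table: ρ = 0.819 kg/m³.
Weight W = mg = 300000 × 9.81 = 2.943×10^6 N; in level flight L = W.
Dynamic pressure q = 0.5 × 0.819 × 237² = 23000 Pa.
CL = 2W/(ρv²S) = 2×2.943×10^6/(0.819×237²×139) = 0.9205.

CL = 0.921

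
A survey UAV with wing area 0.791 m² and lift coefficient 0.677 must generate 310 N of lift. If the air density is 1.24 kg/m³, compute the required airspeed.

v = 30.6 m/s

L = ½ρv²S·CL ⇒ v = √(2L/(ρ·S·CL))
v = √(2 × 310 / (1.24 × 0.791 × 0.677)) = √933.7 = 30.6 m/s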